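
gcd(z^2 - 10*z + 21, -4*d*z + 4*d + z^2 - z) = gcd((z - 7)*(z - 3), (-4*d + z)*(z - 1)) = 1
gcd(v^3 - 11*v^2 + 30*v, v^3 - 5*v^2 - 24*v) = v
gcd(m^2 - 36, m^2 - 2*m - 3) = 1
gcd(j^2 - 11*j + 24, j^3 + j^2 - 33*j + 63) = j - 3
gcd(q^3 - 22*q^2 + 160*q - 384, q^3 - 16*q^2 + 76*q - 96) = q^2 - 14*q + 48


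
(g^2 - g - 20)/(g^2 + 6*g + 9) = (g^2 - g - 20)/(g^2 + 6*g + 9)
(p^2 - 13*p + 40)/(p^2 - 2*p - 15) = (p - 8)/(p + 3)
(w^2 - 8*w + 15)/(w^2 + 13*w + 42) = (w^2 - 8*w + 15)/(w^2 + 13*w + 42)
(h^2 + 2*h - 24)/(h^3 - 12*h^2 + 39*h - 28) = (h + 6)/(h^2 - 8*h + 7)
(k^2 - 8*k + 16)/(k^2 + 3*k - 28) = (k - 4)/(k + 7)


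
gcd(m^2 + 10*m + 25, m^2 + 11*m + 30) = m + 5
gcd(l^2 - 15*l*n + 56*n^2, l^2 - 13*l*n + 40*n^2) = l - 8*n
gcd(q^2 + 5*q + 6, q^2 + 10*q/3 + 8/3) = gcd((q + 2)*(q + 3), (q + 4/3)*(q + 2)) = q + 2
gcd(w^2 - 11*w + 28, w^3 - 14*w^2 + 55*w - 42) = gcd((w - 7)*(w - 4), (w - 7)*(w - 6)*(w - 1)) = w - 7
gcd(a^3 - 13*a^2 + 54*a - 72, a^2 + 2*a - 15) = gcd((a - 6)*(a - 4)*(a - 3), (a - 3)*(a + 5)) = a - 3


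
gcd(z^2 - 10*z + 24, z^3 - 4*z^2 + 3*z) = 1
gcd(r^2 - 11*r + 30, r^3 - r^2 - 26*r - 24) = r - 6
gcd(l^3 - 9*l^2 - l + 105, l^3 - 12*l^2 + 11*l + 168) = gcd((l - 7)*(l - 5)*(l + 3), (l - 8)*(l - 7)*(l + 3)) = l^2 - 4*l - 21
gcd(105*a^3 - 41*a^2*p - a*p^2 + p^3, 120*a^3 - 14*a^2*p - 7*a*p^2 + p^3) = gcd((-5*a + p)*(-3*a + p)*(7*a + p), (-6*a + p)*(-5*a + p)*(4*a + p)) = -5*a + p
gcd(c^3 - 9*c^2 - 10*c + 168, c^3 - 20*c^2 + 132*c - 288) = c - 6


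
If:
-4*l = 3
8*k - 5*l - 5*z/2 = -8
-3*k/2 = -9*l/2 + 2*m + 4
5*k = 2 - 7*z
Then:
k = -309/274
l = -3/4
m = -6229/2192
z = 299/274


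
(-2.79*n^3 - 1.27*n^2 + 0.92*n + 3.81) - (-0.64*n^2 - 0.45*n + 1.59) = -2.79*n^3 - 0.63*n^2 + 1.37*n + 2.22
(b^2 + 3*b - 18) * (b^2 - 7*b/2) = b^4 - b^3/2 - 57*b^2/2 + 63*b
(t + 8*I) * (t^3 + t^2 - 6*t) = t^4 + t^3 + 8*I*t^3 - 6*t^2 + 8*I*t^2 - 48*I*t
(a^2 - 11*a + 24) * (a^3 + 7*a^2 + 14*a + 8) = a^5 - 4*a^4 - 39*a^3 + 22*a^2 + 248*a + 192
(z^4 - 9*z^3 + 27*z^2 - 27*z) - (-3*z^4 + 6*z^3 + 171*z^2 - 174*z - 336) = 4*z^4 - 15*z^3 - 144*z^2 + 147*z + 336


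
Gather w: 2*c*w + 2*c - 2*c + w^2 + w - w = 2*c*w + w^2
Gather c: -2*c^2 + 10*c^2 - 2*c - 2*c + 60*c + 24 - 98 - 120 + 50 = 8*c^2 + 56*c - 144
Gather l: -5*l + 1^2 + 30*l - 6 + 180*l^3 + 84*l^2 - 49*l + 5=180*l^3 + 84*l^2 - 24*l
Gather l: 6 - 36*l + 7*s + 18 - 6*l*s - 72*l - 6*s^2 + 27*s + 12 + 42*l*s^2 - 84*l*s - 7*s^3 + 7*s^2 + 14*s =l*(42*s^2 - 90*s - 108) - 7*s^3 + s^2 + 48*s + 36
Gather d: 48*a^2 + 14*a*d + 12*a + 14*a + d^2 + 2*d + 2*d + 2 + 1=48*a^2 + 26*a + d^2 + d*(14*a + 4) + 3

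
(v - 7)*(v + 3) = v^2 - 4*v - 21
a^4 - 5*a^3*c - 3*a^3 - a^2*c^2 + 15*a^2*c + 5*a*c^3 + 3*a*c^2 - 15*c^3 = (a - 3)*(a - 5*c)*(a - c)*(a + c)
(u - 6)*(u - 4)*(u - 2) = u^3 - 12*u^2 + 44*u - 48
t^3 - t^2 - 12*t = t*(t - 4)*(t + 3)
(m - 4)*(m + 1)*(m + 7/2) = m^3 + m^2/2 - 29*m/2 - 14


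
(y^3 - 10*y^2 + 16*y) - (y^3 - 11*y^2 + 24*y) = y^2 - 8*y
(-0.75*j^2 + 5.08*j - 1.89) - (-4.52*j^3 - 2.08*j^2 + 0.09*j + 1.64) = 4.52*j^3 + 1.33*j^2 + 4.99*j - 3.53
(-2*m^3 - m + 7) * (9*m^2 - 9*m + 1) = -18*m^5 + 18*m^4 - 11*m^3 + 72*m^2 - 64*m + 7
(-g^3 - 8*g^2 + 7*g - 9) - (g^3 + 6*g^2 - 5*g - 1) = -2*g^3 - 14*g^2 + 12*g - 8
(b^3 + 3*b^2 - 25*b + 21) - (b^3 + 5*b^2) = -2*b^2 - 25*b + 21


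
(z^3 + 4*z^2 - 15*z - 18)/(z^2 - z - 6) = (z^2 + 7*z + 6)/(z + 2)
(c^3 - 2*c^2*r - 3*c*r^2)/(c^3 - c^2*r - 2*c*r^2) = (-c + 3*r)/(-c + 2*r)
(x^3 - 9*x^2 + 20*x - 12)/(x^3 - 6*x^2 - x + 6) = (x - 2)/(x + 1)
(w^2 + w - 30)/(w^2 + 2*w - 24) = (w - 5)/(w - 4)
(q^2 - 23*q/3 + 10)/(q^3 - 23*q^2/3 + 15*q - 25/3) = (q - 6)/(q^2 - 6*q + 5)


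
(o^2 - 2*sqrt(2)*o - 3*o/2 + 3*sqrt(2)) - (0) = o^2 - 2*sqrt(2)*o - 3*o/2 + 3*sqrt(2)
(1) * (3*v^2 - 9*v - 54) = 3*v^2 - 9*v - 54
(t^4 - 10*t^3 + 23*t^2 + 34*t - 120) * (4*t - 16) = 4*t^5 - 56*t^4 + 252*t^3 - 232*t^2 - 1024*t + 1920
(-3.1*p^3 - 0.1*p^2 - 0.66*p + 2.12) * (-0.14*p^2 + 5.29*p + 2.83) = 0.434*p^5 - 16.385*p^4 - 9.2096*p^3 - 4.0712*p^2 + 9.347*p + 5.9996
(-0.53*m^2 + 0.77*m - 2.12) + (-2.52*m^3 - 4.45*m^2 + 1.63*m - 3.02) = -2.52*m^3 - 4.98*m^2 + 2.4*m - 5.14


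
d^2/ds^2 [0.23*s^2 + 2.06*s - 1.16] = 0.460000000000000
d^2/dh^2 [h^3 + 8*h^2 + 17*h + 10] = 6*h + 16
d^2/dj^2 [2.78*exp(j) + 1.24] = 2.78*exp(j)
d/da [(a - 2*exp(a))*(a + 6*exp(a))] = 4*a*exp(a) + 2*a - 24*exp(2*a) + 4*exp(a)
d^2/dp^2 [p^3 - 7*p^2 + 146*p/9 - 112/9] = 6*p - 14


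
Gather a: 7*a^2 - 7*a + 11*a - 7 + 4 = 7*a^2 + 4*a - 3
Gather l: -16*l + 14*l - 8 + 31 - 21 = 2 - 2*l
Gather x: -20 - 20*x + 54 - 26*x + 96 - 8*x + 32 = 162 - 54*x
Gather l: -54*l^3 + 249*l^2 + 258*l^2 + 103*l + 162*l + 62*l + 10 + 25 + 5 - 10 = -54*l^3 + 507*l^2 + 327*l + 30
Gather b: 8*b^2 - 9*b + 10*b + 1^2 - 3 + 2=8*b^2 + b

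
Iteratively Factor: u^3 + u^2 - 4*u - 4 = (u - 2)*(u^2 + 3*u + 2) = (u - 2)*(u + 1)*(u + 2)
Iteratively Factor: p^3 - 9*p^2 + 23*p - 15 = (p - 3)*(p^2 - 6*p + 5) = (p - 3)*(p - 1)*(p - 5)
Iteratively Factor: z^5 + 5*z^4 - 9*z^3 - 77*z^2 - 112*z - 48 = (z + 1)*(z^4 + 4*z^3 - 13*z^2 - 64*z - 48) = (z + 1)*(z + 4)*(z^3 - 13*z - 12) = (z + 1)^2*(z + 4)*(z^2 - z - 12) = (z - 4)*(z + 1)^2*(z + 4)*(z + 3)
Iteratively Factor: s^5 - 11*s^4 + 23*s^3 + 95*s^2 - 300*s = (s - 5)*(s^4 - 6*s^3 - 7*s^2 + 60*s) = (s - 5)^2*(s^3 - s^2 - 12*s) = (s - 5)^2*(s + 3)*(s^2 - 4*s) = s*(s - 5)^2*(s + 3)*(s - 4)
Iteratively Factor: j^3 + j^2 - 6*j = (j + 3)*(j^2 - 2*j) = j*(j + 3)*(j - 2)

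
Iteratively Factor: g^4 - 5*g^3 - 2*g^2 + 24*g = (g - 3)*(g^3 - 2*g^2 - 8*g) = (g - 3)*(g + 2)*(g^2 - 4*g) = (g - 4)*(g - 3)*(g + 2)*(g)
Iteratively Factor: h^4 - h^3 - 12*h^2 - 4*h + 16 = (h + 2)*(h^3 - 3*h^2 - 6*h + 8) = (h - 1)*(h + 2)*(h^2 - 2*h - 8) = (h - 4)*(h - 1)*(h + 2)*(h + 2)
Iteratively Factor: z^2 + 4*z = (z)*(z + 4)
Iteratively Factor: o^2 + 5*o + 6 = (o + 3)*(o + 2)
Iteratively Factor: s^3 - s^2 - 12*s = (s - 4)*(s^2 + 3*s) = (s - 4)*(s + 3)*(s)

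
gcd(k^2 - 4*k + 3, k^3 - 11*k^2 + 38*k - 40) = 1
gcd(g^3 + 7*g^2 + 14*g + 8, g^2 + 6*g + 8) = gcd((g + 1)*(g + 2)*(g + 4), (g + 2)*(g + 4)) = g^2 + 6*g + 8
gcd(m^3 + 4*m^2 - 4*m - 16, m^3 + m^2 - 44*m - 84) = m + 2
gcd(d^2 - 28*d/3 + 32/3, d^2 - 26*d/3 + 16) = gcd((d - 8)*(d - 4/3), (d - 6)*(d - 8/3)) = 1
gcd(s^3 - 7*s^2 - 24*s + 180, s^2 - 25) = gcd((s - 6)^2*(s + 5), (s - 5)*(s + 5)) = s + 5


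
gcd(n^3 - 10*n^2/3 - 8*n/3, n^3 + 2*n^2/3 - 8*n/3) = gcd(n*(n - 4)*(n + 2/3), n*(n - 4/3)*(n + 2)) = n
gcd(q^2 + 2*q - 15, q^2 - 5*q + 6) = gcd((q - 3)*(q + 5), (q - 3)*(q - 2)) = q - 3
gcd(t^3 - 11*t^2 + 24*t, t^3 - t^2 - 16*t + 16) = 1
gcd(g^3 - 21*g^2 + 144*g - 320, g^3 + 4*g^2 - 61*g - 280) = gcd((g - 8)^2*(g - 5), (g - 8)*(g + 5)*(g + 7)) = g - 8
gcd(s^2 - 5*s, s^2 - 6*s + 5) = s - 5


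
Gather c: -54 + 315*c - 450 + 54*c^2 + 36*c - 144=54*c^2 + 351*c - 648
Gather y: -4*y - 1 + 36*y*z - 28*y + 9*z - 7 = y*(36*z - 32) + 9*z - 8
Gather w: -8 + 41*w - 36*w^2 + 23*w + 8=-36*w^2 + 64*w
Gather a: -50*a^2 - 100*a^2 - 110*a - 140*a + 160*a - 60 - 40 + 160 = -150*a^2 - 90*a + 60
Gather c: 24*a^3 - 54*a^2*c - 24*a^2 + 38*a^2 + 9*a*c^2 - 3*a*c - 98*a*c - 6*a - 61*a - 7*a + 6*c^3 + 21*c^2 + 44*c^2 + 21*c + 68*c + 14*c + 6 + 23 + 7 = 24*a^3 + 14*a^2 - 74*a + 6*c^3 + c^2*(9*a + 65) + c*(-54*a^2 - 101*a + 103) + 36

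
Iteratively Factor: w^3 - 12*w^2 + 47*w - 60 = (w - 3)*(w^2 - 9*w + 20) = (w - 5)*(w - 3)*(w - 4)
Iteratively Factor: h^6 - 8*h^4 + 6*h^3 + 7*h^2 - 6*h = (h)*(h^5 - 8*h^3 + 6*h^2 + 7*h - 6) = h*(h + 1)*(h^4 - h^3 - 7*h^2 + 13*h - 6) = h*(h - 1)*(h + 1)*(h^3 - 7*h + 6) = h*(h - 1)*(h + 1)*(h + 3)*(h^2 - 3*h + 2) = h*(h - 1)^2*(h + 1)*(h + 3)*(h - 2)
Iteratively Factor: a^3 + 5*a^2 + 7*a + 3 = (a + 1)*(a^2 + 4*a + 3) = (a + 1)^2*(a + 3)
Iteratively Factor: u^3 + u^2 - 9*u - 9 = (u + 1)*(u^2 - 9) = (u - 3)*(u + 1)*(u + 3)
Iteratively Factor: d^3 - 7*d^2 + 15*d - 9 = (d - 1)*(d^2 - 6*d + 9) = (d - 3)*(d - 1)*(d - 3)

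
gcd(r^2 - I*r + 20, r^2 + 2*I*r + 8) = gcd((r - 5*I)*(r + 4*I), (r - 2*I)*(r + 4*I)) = r + 4*I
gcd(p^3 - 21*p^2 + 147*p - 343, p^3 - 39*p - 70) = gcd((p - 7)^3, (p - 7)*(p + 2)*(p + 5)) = p - 7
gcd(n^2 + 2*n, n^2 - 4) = n + 2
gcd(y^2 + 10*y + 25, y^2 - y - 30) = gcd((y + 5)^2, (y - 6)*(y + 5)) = y + 5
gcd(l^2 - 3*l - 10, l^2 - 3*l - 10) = l^2 - 3*l - 10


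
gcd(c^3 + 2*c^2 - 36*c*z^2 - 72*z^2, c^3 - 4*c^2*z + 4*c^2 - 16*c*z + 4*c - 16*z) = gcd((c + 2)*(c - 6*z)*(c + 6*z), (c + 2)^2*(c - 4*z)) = c + 2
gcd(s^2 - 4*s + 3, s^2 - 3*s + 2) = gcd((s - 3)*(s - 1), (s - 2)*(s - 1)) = s - 1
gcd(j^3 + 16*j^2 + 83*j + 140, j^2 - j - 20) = j + 4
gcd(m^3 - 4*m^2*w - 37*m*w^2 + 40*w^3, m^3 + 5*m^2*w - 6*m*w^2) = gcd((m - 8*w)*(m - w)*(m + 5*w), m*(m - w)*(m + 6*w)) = -m + w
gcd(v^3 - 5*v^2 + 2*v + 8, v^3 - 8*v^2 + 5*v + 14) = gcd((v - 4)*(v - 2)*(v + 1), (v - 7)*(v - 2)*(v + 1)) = v^2 - v - 2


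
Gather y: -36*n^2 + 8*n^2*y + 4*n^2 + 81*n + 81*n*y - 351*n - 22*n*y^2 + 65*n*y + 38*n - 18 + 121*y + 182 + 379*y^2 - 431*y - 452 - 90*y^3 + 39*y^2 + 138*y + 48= -32*n^2 - 232*n - 90*y^3 + y^2*(418 - 22*n) + y*(8*n^2 + 146*n - 172) - 240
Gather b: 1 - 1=0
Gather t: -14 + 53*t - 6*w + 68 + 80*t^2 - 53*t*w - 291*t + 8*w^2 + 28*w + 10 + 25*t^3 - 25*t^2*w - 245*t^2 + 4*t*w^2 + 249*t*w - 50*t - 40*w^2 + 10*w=25*t^3 + t^2*(-25*w - 165) + t*(4*w^2 + 196*w - 288) - 32*w^2 + 32*w + 64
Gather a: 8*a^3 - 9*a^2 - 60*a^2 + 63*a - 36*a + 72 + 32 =8*a^3 - 69*a^2 + 27*a + 104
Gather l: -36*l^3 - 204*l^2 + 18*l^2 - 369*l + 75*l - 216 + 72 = -36*l^3 - 186*l^2 - 294*l - 144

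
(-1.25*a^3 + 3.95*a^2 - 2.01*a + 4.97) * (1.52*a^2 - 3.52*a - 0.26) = -1.9*a^5 + 10.404*a^4 - 16.6342*a^3 + 13.6026*a^2 - 16.9718*a - 1.2922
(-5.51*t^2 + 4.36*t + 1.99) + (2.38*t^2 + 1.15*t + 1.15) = -3.13*t^2 + 5.51*t + 3.14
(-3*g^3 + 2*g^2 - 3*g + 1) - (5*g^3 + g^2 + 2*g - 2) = -8*g^3 + g^2 - 5*g + 3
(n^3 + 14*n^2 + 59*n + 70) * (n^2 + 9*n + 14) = n^5 + 23*n^4 + 199*n^3 + 797*n^2 + 1456*n + 980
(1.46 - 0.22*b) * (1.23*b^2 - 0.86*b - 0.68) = -0.2706*b^3 + 1.985*b^2 - 1.106*b - 0.9928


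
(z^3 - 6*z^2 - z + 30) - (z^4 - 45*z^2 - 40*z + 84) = -z^4 + z^3 + 39*z^2 + 39*z - 54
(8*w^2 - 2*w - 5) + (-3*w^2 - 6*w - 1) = 5*w^2 - 8*w - 6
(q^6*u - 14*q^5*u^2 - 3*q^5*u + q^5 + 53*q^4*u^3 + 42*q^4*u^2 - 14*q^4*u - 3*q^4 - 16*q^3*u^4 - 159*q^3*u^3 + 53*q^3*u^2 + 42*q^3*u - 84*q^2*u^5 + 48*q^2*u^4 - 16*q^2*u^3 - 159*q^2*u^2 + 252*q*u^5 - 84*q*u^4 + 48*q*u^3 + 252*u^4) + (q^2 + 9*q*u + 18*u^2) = q^6*u - 14*q^5*u^2 - 3*q^5*u + q^5 + 53*q^4*u^3 + 42*q^4*u^2 - 14*q^4*u - 3*q^4 - 16*q^3*u^4 - 159*q^3*u^3 + 53*q^3*u^2 + 42*q^3*u - 84*q^2*u^5 + 48*q^2*u^4 - 16*q^2*u^3 - 159*q^2*u^2 + q^2 + 252*q*u^5 - 84*q*u^4 + 48*q*u^3 + 9*q*u + 252*u^4 + 18*u^2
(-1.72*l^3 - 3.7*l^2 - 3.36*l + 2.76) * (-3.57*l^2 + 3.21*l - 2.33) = 6.1404*l^5 + 7.6878*l^4 + 4.1258*l^3 - 12.0178*l^2 + 16.6884*l - 6.4308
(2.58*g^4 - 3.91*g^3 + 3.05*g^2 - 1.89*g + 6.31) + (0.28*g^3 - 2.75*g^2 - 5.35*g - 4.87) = 2.58*g^4 - 3.63*g^3 + 0.3*g^2 - 7.24*g + 1.44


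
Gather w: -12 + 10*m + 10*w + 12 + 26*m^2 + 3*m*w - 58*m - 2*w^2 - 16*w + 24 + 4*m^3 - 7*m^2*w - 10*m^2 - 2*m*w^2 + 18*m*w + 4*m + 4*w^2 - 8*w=4*m^3 + 16*m^2 - 44*m + w^2*(2 - 2*m) + w*(-7*m^2 + 21*m - 14) + 24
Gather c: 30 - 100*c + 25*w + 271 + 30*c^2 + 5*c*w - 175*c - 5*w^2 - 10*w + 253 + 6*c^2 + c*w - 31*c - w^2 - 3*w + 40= 36*c^2 + c*(6*w - 306) - 6*w^2 + 12*w + 594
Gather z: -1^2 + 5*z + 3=5*z + 2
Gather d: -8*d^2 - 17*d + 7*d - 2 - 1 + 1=-8*d^2 - 10*d - 2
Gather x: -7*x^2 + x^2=-6*x^2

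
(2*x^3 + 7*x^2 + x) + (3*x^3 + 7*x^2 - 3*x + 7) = 5*x^3 + 14*x^2 - 2*x + 7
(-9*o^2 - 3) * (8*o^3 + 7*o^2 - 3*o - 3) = -72*o^5 - 63*o^4 + 3*o^3 + 6*o^2 + 9*o + 9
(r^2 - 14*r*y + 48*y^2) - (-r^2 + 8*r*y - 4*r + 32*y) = 2*r^2 - 22*r*y + 4*r + 48*y^2 - 32*y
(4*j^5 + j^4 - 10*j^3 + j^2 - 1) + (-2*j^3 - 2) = 4*j^5 + j^4 - 12*j^3 + j^2 - 3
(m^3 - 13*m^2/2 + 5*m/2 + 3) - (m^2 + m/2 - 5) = m^3 - 15*m^2/2 + 2*m + 8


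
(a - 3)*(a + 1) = a^2 - 2*a - 3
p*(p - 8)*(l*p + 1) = l*p^3 - 8*l*p^2 + p^2 - 8*p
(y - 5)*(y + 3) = y^2 - 2*y - 15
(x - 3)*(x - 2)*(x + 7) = x^3 + 2*x^2 - 29*x + 42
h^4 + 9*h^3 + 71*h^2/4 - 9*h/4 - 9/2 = (h - 1/2)*(h + 1/2)*(h + 3)*(h + 6)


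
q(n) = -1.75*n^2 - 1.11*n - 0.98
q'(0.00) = -1.11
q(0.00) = -0.98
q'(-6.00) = 19.89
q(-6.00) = -57.32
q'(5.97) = -22.00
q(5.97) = -69.98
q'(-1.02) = 2.46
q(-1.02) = -1.67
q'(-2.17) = 6.48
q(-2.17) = -6.81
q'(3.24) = -12.45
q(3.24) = -22.95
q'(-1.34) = 3.58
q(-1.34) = -2.63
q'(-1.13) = 2.84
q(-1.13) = -1.96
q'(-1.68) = 4.77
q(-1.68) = -4.05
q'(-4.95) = 16.22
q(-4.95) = -38.36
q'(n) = -3.5*n - 1.11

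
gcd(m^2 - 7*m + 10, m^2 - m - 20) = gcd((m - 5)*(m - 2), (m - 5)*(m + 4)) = m - 5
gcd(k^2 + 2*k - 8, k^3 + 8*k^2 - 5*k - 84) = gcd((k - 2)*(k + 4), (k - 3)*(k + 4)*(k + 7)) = k + 4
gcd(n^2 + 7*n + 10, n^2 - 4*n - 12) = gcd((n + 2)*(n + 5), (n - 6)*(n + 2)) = n + 2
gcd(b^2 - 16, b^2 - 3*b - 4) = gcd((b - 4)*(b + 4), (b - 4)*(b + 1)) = b - 4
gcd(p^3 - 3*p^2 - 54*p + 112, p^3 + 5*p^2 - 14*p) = p^2 + 5*p - 14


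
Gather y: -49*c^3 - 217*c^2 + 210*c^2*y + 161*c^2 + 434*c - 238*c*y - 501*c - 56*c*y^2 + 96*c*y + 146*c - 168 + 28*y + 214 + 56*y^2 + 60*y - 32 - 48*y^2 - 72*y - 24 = -49*c^3 - 56*c^2 + 79*c + y^2*(8 - 56*c) + y*(210*c^2 - 142*c + 16) - 10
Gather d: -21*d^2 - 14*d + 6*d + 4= -21*d^2 - 8*d + 4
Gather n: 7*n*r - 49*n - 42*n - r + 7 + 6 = n*(7*r - 91) - r + 13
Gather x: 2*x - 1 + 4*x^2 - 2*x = 4*x^2 - 1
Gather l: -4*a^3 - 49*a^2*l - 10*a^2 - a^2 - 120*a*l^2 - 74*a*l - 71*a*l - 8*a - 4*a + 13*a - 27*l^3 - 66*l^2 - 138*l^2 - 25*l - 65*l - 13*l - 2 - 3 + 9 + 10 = -4*a^3 - 11*a^2 + a - 27*l^3 + l^2*(-120*a - 204) + l*(-49*a^2 - 145*a - 103) + 14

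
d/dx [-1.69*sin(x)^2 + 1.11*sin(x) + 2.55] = (1.11 - 3.38*sin(x))*cos(x)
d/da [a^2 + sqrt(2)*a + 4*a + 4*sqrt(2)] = 2*a + sqrt(2) + 4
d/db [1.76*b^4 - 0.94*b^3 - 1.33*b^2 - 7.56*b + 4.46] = 7.04*b^3 - 2.82*b^2 - 2.66*b - 7.56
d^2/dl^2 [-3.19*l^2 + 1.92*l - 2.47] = -6.38000000000000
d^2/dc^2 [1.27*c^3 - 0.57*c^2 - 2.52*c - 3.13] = 7.62*c - 1.14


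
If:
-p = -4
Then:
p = 4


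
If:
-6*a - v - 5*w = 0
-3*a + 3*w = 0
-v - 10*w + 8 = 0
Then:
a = -8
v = 88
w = -8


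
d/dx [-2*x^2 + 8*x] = 8 - 4*x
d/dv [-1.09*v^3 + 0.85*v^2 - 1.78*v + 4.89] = -3.27*v^2 + 1.7*v - 1.78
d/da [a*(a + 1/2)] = 2*a + 1/2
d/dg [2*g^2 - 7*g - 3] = 4*g - 7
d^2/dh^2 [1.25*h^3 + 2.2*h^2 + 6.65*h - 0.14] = 7.5*h + 4.4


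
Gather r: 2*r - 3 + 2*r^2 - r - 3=2*r^2 + r - 6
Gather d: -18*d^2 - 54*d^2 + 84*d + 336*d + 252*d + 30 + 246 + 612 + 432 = -72*d^2 + 672*d + 1320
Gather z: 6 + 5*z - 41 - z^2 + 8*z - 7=-z^2 + 13*z - 42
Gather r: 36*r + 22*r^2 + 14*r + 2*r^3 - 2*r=2*r^3 + 22*r^2 + 48*r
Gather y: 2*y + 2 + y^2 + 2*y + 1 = y^2 + 4*y + 3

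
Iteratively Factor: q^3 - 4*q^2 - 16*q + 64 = (q - 4)*(q^2 - 16) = (q - 4)*(q + 4)*(q - 4)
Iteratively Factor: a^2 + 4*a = (a + 4)*(a)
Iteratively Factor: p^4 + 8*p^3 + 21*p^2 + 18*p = (p + 3)*(p^3 + 5*p^2 + 6*p) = p*(p + 3)*(p^2 + 5*p + 6) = p*(p + 3)^2*(p + 2)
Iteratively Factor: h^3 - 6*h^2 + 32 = (h - 4)*(h^2 - 2*h - 8) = (h - 4)^2*(h + 2)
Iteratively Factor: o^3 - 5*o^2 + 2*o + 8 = (o - 2)*(o^2 - 3*o - 4) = (o - 2)*(o + 1)*(o - 4)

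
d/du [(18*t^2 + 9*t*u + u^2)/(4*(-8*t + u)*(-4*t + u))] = 7*t*(72*t^2 + 4*t*u - 3*u^2)/(4*(1024*t^4 - 768*t^3*u + 208*t^2*u^2 - 24*t*u^3 + u^4))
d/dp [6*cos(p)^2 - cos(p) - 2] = (1 - 12*cos(p))*sin(p)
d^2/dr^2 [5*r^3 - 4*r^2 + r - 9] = 30*r - 8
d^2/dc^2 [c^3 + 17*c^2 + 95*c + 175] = 6*c + 34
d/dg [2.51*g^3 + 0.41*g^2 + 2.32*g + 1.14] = 7.53*g^2 + 0.82*g + 2.32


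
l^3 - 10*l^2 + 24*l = l*(l - 6)*(l - 4)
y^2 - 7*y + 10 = (y - 5)*(y - 2)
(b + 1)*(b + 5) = b^2 + 6*b + 5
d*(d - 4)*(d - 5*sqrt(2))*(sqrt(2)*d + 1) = sqrt(2)*d^4 - 9*d^3 - 4*sqrt(2)*d^3 - 5*sqrt(2)*d^2 + 36*d^2 + 20*sqrt(2)*d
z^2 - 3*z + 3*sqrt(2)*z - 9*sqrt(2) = (z - 3)*(z + 3*sqrt(2))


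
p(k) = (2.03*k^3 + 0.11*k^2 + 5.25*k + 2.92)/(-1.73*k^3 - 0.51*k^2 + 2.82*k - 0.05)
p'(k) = (5.19*k^2 + 1.02*k - 2.82)*(2.03*k^3 + 0.11*k^2 + 5.25*k + 2.92)/(-1.73*k^3 - 0.51*k^2 + 2.82*k - 0.05)^2 + (6.09*k^2 + 0.22*k + 5.25)/(-1.73*k^3 - 0.51*k^2 + 2.82*k - 0.05)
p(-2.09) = -3.42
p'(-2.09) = -3.84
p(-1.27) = 8.49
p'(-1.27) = -55.94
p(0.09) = 17.11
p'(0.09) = -204.84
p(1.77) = -3.81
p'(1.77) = 5.34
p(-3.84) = -1.64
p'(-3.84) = -0.26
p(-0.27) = -1.81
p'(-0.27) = -12.94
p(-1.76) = -6.01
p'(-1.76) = -15.89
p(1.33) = -11.70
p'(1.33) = 58.15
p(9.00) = -1.20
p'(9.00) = 0.01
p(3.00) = -1.74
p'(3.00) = 0.48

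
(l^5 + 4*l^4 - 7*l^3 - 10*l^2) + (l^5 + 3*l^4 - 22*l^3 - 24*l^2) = 2*l^5 + 7*l^4 - 29*l^3 - 34*l^2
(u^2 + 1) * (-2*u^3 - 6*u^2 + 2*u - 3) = -2*u^5 - 6*u^4 - 9*u^2 + 2*u - 3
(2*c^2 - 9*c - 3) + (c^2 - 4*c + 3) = 3*c^2 - 13*c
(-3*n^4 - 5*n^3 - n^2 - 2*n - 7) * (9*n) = -27*n^5 - 45*n^4 - 9*n^3 - 18*n^2 - 63*n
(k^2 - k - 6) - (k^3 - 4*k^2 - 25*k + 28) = -k^3 + 5*k^2 + 24*k - 34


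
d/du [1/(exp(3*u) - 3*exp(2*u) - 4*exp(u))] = (-3*exp(2*u) + 6*exp(u) + 4)*exp(-u)/(-exp(2*u) + 3*exp(u) + 4)^2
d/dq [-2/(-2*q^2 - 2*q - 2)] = (-2*q - 1)/(q^2 + q + 1)^2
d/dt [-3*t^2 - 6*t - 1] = -6*t - 6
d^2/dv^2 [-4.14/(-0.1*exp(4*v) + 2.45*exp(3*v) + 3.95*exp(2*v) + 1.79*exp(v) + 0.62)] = ((-6.624*exp(3*v) + 91.287*exp(2*v) + 65.412*exp(v) + 7.4106)*(-0.1*exp(4*v) + 2.45*exp(3*v) + 3.95*exp(2*v) + 1.79*exp(v) + 0.62) - 4.14*(-0.8*exp(3*v) + 14.7*exp(2*v) + 15.8*exp(v) + 3.58)*(-0.4*exp(3*v) + 7.35*exp(2*v) + 7.9*exp(v) + 1.79)*exp(v))*exp(v)/(-0.1*exp(4*v) + 2.45*exp(3*v) + 3.95*exp(2*v) + 1.79*exp(v) + 0.62)^3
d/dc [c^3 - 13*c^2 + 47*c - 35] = 3*c^2 - 26*c + 47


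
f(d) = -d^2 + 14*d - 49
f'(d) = 14 - 2*d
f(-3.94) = -119.68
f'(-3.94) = 21.88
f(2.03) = -24.70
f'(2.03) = 9.94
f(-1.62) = -74.30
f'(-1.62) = 17.24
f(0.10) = -47.61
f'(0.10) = 13.80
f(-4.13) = -123.88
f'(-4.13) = 22.26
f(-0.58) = -57.46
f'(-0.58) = 15.16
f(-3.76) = -115.78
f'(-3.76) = 21.52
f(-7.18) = -201.07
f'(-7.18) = 28.36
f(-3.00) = -100.00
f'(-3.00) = 20.00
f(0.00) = -49.00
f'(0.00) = 14.00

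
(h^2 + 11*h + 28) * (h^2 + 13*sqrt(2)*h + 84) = h^4 + 11*h^3 + 13*sqrt(2)*h^3 + 112*h^2 + 143*sqrt(2)*h^2 + 364*sqrt(2)*h + 924*h + 2352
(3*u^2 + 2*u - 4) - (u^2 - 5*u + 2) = 2*u^2 + 7*u - 6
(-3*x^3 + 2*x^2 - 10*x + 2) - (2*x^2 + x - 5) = -3*x^3 - 11*x + 7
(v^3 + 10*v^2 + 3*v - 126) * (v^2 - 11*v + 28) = v^5 - v^4 - 79*v^3 + 121*v^2 + 1470*v - 3528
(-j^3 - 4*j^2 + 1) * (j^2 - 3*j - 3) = -j^5 - j^4 + 15*j^3 + 13*j^2 - 3*j - 3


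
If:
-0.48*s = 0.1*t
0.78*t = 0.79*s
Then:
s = 0.00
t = 0.00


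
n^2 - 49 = (n - 7)*(n + 7)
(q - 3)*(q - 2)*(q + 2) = q^3 - 3*q^2 - 4*q + 12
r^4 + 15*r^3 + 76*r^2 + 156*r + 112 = (r + 2)^2*(r + 4)*(r + 7)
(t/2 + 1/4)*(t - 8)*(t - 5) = t^3/2 - 25*t^2/4 + 67*t/4 + 10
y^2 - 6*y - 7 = (y - 7)*(y + 1)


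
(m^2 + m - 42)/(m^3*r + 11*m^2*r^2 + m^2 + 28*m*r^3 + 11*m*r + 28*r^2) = (m^2 + m - 42)/(m^3*r + 11*m^2*r^2 + m^2 + 28*m*r^3 + 11*m*r + 28*r^2)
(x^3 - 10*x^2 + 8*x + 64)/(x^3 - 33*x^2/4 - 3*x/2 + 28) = 4*(x^2 - 2*x - 8)/(4*x^2 - x - 14)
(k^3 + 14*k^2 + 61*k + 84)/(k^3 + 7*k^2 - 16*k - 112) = (k + 3)/(k - 4)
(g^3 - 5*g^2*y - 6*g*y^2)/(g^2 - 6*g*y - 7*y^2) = g*(-g + 6*y)/(-g + 7*y)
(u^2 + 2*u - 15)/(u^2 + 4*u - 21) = (u + 5)/(u + 7)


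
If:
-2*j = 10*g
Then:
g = -j/5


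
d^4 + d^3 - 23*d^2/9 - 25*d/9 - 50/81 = (d - 5/3)*(d + 1/3)*(d + 2/3)*(d + 5/3)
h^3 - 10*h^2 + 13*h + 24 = (h - 8)*(h - 3)*(h + 1)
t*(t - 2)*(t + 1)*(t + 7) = t^4 + 6*t^3 - 9*t^2 - 14*t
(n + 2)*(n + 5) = n^2 + 7*n + 10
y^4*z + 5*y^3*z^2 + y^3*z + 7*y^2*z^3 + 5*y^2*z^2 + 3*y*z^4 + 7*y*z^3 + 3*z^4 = (y + z)^2*(y + 3*z)*(y*z + z)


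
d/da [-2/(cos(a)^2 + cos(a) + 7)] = -2*(2*cos(a) + 1)*sin(a)/(cos(a)^2 + cos(a) + 7)^2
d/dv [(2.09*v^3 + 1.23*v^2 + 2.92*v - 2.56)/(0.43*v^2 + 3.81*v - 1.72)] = (0.8987*v^4 + 15.9258*v^3 - 7.3537*v^2 - 2.0296*v + 4.7312)/(0.1849*v^4 + 3.2766*v^3 + 13.0369*v^2 - 13.1064*v + 2.9584)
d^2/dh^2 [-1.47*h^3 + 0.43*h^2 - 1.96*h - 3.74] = 0.86 - 8.82*h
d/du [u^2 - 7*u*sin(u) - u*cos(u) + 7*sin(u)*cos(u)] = u*sin(u) - 7*u*cos(u) + 2*u - 7*sin(u) - cos(u) + 7*cos(2*u)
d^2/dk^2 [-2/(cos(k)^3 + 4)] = 6*((3*sin(k)^2 - 1)*(cos(k)^3 + 4) - 6*sin(k)^2*cos(k)^3)*cos(k)/(cos(k)^3 + 4)^3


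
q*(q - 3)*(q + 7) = q^3 + 4*q^2 - 21*q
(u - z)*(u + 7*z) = u^2 + 6*u*z - 7*z^2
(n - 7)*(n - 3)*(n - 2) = n^3 - 12*n^2 + 41*n - 42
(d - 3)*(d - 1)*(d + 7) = d^3 + 3*d^2 - 25*d + 21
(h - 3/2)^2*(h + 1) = h^3 - 2*h^2 - 3*h/4 + 9/4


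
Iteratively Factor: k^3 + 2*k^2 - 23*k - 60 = (k - 5)*(k^2 + 7*k + 12) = (k - 5)*(k + 3)*(k + 4)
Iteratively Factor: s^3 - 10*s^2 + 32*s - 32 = (s - 2)*(s^2 - 8*s + 16) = (s - 4)*(s - 2)*(s - 4)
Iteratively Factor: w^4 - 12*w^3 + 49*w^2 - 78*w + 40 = (w - 4)*(w^3 - 8*w^2 + 17*w - 10) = (w - 4)*(w - 1)*(w^2 - 7*w + 10) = (w - 5)*(w - 4)*(w - 1)*(w - 2)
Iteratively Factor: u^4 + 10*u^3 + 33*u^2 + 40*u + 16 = (u + 4)*(u^3 + 6*u^2 + 9*u + 4) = (u + 1)*(u + 4)*(u^2 + 5*u + 4) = (u + 1)^2*(u + 4)*(u + 4)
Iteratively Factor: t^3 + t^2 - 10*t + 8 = (t - 1)*(t^2 + 2*t - 8) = (t - 1)*(t + 4)*(t - 2)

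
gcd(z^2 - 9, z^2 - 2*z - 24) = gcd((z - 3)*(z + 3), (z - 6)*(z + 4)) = 1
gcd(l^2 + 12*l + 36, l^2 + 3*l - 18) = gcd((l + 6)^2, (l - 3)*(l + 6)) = l + 6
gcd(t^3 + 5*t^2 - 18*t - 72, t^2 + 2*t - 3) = t + 3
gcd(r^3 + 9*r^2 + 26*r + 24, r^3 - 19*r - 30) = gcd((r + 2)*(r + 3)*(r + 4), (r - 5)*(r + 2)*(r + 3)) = r^2 + 5*r + 6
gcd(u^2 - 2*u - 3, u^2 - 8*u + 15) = u - 3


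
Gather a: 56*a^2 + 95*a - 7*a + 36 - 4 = 56*a^2 + 88*a + 32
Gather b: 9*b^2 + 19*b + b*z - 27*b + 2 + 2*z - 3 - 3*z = 9*b^2 + b*(z - 8) - z - 1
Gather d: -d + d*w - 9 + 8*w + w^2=d*(w - 1) + w^2 + 8*w - 9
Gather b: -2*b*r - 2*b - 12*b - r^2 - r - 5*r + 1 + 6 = b*(-2*r - 14) - r^2 - 6*r + 7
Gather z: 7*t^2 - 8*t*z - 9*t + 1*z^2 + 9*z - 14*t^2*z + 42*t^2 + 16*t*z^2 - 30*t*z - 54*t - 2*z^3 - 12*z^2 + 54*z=49*t^2 - 63*t - 2*z^3 + z^2*(16*t - 11) + z*(-14*t^2 - 38*t + 63)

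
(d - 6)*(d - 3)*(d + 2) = d^3 - 7*d^2 + 36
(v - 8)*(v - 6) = v^2 - 14*v + 48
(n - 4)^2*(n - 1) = n^3 - 9*n^2 + 24*n - 16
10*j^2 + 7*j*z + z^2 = (2*j + z)*(5*j + z)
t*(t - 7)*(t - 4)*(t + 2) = t^4 - 9*t^3 + 6*t^2 + 56*t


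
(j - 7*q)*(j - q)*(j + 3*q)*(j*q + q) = j^4*q - 5*j^3*q^2 + j^3*q - 17*j^2*q^3 - 5*j^2*q^2 + 21*j*q^4 - 17*j*q^3 + 21*q^4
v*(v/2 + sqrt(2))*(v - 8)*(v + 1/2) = v^4/2 - 15*v^3/4 + sqrt(2)*v^3 - 15*sqrt(2)*v^2/2 - 2*v^2 - 4*sqrt(2)*v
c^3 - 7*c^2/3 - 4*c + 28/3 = (c - 7/3)*(c - 2)*(c + 2)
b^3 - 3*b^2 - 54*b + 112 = (b - 8)*(b - 2)*(b + 7)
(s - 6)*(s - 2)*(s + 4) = s^3 - 4*s^2 - 20*s + 48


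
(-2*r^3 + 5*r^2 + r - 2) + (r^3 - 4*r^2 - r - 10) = -r^3 + r^2 - 12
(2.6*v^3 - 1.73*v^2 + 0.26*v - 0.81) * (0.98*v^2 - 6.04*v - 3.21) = 2.548*v^5 - 17.3994*v^4 + 2.358*v^3 + 3.1891*v^2 + 4.0578*v + 2.6001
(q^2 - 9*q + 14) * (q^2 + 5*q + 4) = q^4 - 4*q^3 - 27*q^2 + 34*q + 56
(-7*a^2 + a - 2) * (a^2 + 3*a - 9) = -7*a^4 - 20*a^3 + 64*a^2 - 15*a + 18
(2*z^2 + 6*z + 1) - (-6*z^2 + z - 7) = 8*z^2 + 5*z + 8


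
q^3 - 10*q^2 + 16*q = q*(q - 8)*(q - 2)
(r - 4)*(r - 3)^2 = r^3 - 10*r^2 + 33*r - 36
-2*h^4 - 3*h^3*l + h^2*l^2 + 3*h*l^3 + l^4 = (-h + l)*(h + l)^2*(2*h + l)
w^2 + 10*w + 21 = (w + 3)*(w + 7)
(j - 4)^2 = j^2 - 8*j + 16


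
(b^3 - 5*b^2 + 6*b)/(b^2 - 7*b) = (b^2 - 5*b + 6)/(b - 7)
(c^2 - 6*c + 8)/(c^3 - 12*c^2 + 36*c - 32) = (c - 4)/(c^2 - 10*c + 16)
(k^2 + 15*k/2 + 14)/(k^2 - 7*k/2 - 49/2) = (k + 4)/(k - 7)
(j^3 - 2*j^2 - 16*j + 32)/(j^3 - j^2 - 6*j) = (-j^3 + 2*j^2 + 16*j - 32)/(j*(-j^2 + j + 6))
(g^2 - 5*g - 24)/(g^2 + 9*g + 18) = (g - 8)/(g + 6)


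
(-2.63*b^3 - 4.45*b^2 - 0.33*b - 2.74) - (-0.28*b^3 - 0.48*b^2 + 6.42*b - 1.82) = -2.35*b^3 - 3.97*b^2 - 6.75*b - 0.92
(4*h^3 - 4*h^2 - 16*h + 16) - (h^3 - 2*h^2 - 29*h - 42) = 3*h^3 - 2*h^2 + 13*h + 58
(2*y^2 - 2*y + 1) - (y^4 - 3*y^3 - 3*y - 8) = -y^4 + 3*y^3 + 2*y^2 + y + 9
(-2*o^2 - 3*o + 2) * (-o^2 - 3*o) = 2*o^4 + 9*o^3 + 7*o^2 - 6*o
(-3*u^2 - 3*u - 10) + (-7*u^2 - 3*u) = -10*u^2 - 6*u - 10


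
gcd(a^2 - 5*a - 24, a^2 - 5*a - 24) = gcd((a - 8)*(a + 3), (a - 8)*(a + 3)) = a^2 - 5*a - 24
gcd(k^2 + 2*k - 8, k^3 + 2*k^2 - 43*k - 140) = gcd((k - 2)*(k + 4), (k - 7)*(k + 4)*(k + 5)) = k + 4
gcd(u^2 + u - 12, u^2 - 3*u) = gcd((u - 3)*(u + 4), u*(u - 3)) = u - 3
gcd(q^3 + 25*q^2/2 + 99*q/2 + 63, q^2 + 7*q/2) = q + 7/2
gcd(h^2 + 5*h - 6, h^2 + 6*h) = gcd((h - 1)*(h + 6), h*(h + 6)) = h + 6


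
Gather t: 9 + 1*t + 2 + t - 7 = 2*t + 4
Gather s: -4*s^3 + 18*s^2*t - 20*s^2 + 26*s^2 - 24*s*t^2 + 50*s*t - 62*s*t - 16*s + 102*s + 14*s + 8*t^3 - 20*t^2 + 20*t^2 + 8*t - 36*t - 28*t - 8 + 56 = -4*s^3 + s^2*(18*t + 6) + s*(-24*t^2 - 12*t + 100) + 8*t^3 - 56*t + 48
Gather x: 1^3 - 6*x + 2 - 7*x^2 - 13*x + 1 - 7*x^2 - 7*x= -14*x^2 - 26*x + 4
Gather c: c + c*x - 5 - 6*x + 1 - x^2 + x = c*(x + 1) - x^2 - 5*x - 4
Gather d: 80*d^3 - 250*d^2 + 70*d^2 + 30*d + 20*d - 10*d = 80*d^3 - 180*d^2 + 40*d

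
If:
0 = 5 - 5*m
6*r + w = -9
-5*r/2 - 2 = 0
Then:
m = 1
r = -4/5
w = -21/5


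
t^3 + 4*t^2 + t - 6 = (t - 1)*(t + 2)*(t + 3)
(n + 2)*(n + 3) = n^2 + 5*n + 6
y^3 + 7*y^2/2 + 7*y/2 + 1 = (y + 1/2)*(y + 1)*(y + 2)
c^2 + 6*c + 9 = (c + 3)^2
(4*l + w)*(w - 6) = 4*l*w - 24*l + w^2 - 6*w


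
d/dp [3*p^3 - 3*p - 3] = 9*p^2 - 3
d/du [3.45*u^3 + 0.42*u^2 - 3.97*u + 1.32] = 10.35*u^2 + 0.84*u - 3.97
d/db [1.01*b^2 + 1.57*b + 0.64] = 2.02*b + 1.57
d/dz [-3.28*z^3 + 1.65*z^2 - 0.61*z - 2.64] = -9.84*z^2 + 3.3*z - 0.61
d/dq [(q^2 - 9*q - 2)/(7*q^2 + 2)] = (63*q^2 + 32*q - 18)/(49*q^4 + 28*q^2 + 4)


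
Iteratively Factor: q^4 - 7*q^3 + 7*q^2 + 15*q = (q - 5)*(q^3 - 2*q^2 - 3*q) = q*(q - 5)*(q^2 - 2*q - 3) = q*(q - 5)*(q + 1)*(q - 3)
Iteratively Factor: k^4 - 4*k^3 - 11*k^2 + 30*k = (k)*(k^3 - 4*k^2 - 11*k + 30) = k*(k - 2)*(k^2 - 2*k - 15) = k*(k - 2)*(k + 3)*(k - 5)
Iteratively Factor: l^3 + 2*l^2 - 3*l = (l)*(l^2 + 2*l - 3) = l*(l - 1)*(l + 3)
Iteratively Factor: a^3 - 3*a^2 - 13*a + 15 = (a - 5)*(a^2 + 2*a - 3) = (a - 5)*(a - 1)*(a + 3)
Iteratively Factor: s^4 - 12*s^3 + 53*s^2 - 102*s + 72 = (s - 3)*(s^3 - 9*s^2 + 26*s - 24) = (s - 3)^2*(s^2 - 6*s + 8) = (s - 4)*(s - 3)^2*(s - 2)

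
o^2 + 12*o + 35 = (o + 5)*(o + 7)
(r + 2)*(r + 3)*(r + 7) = r^3 + 12*r^2 + 41*r + 42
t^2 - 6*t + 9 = (t - 3)^2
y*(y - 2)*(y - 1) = y^3 - 3*y^2 + 2*y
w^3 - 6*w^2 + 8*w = w*(w - 4)*(w - 2)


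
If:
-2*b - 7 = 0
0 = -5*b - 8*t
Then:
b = -7/2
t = 35/16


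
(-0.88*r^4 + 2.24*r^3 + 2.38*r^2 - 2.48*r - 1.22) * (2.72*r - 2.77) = -2.3936*r^5 + 8.5304*r^4 + 0.2688*r^3 - 13.3382*r^2 + 3.5512*r + 3.3794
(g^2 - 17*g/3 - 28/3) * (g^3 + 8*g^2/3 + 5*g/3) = g^5 - 3*g^4 - 205*g^3/9 - 103*g^2/3 - 140*g/9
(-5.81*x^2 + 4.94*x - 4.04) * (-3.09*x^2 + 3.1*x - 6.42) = 17.9529*x^4 - 33.2756*x^3 + 65.0978*x^2 - 44.2388*x + 25.9368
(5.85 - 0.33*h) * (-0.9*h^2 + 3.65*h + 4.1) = 0.297*h^3 - 6.4695*h^2 + 19.9995*h + 23.985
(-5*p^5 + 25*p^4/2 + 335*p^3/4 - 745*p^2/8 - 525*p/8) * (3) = -15*p^5 + 75*p^4/2 + 1005*p^3/4 - 2235*p^2/8 - 1575*p/8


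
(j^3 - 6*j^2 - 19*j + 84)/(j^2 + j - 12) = j - 7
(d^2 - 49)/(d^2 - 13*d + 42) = (d + 7)/(d - 6)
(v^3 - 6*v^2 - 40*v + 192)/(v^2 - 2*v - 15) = (-v^3 + 6*v^2 + 40*v - 192)/(-v^2 + 2*v + 15)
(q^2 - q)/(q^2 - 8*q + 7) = q/(q - 7)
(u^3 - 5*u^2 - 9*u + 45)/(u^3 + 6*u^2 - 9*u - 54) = (u - 5)/(u + 6)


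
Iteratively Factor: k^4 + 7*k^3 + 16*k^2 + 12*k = (k + 2)*(k^3 + 5*k^2 + 6*k) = (k + 2)*(k + 3)*(k^2 + 2*k) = (k + 2)^2*(k + 3)*(k)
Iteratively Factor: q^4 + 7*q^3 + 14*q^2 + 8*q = (q + 4)*(q^3 + 3*q^2 + 2*q) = (q + 2)*(q + 4)*(q^2 + q) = q*(q + 2)*(q + 4)*(q + 1)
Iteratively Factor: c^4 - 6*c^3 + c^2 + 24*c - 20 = (c - 1)*(c^3 - 5*c^2 - 4*c + 20) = (c - 1)*(c + 2)*(c^2 - 7*c + 10) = (c - 2)*(c - 1)*(c + 2)*(c - 5)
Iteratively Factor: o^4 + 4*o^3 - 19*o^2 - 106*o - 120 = (o + 2)*(o^3 + 2*o^2 - 23*o - 60) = (o - 5)*(o + 2)*(o^2 + 7*o + 12) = (o - 5)*(o + 2)*(o + 3)*(o + 4)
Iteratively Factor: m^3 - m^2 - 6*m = (m + 2)*(m^2 - 3*m) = m*(m + 2)*(m - 3)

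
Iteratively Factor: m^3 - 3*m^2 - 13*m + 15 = (m + 3)*(m^2 - 6*m + 5) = (m - 5)*(m + 3)*(m - 1)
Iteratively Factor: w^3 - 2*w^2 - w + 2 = (w - 1)*(w^2 - w - 2) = (w - 1)*(w + 1)*(w - 2)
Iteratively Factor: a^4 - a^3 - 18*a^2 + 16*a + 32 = (a - 2)*(a^3 + a^2 - 16*a - 16) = (a - 2)*(a + 4)*(a^2 - 3*a - 4) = (a - 2)*(a + 1)*(a + 4)*(a - 4)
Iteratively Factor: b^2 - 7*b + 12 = (b - 3)*(b - 4)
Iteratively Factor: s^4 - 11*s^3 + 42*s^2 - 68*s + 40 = (s - 5)*(s^3 - 6*s^2 + 12*s - 8) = (s - 5)*(s - 2)*(s^2 - 4*s + 4) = (s - 5)*(s - 2)^2*(s - 2)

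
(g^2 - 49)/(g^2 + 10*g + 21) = (g - 7)/(g + 3)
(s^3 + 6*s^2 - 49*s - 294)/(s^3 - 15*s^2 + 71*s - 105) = (s^2 + 13*s + 42)/(s^2 - 8*s + 15)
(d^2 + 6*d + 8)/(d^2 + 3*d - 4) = (d + 2)/(d - 1)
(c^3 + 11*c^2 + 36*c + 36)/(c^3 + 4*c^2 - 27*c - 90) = (c + 2)/(c - 5)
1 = 1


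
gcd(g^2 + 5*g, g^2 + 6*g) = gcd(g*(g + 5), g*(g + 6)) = g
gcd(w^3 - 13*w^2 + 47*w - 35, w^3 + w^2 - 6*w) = 1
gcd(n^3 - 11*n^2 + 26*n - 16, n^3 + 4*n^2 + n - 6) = n - 1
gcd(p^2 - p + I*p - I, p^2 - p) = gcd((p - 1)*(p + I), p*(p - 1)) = p - 1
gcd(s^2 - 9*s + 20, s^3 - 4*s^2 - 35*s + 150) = s - 5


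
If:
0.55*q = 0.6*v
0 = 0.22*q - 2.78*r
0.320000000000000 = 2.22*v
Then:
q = 0.16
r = 0.01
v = 0.14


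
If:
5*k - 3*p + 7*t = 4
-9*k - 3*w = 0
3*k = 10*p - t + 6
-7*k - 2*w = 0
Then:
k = 0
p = -38/67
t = 22/67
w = 0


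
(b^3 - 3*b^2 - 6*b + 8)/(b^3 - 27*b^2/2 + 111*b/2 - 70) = 2*(b^2 + b - 2)/(2*b^2 - 19*b + 35)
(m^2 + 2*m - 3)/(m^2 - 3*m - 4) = (-m^2 - 2*m + 3)/(-m^2 + 3*m + 4)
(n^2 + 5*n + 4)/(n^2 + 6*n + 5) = (n + 4)/(n + 5)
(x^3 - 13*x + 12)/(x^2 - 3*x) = x + 3 - 4/x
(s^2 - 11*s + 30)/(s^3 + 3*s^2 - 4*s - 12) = (s^2 - 11*s + 30)/(s^3 + 3*s^2 - 4*s - 12)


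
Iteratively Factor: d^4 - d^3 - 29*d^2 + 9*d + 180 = (d - 3)*(d^3 + 2*d^2 - 23*d - 60) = (d - 5)*(d - 3)*(d^2 + 7*d + 12) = (d - 5)*(d - 3)*(d + 4)*(d + 3)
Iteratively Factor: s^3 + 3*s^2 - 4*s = (s)*(s^2 + 3*s - 4) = s*(s - 1)*(s + 4)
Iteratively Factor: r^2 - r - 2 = (r - 2)*(r + 1)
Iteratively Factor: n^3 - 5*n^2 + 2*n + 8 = (n - 4)*(n^2 - n - 2) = (n - 4)*(n + 1)*(n - 2)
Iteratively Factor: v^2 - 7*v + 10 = (v - 5)*(v - 2)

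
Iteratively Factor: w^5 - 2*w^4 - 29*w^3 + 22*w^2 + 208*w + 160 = (w - 5)*(w^4 + 3*w^3 - 14*w^2 - 48*w - 32) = (w - 5)*(w - 4)*(w^3 + 7*w^2 + 14*w + 8) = (w - 5)*(w - 4)*(w + 2)*(w^2 + 5*w + 4) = (w - 5)*(w - 4)*(w + 1)*(w + 2)*(w + 4)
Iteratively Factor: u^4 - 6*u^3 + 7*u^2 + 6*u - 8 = (u - 4)*(u^3 - 2*u^2 - u + 2) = (u - 4)*(u + 1)*(u^2 - 3*u + 2) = (u - 4)*(u - 2)*(u + 1)*(u - 1)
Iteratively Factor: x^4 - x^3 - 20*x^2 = (x - 5)*(x^3 + 4*x^2) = x*(x - 5)*(x^2 + 4*x) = x*(x - 5)*(x + 4)*(x)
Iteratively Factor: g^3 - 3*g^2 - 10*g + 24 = (g + 3)*(g^2 - 6*g + 8) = (g - 2)*(g + 3)*(g - 4)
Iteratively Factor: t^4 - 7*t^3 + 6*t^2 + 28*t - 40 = (t - 2)*(t^3 - 5*t^2 - 4*t + 20) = (t - 2)^2*(t^2 - 3*t - 10) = (t - 5)*(t - 2)^2*(t + 2)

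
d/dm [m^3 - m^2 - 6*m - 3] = 3*m^2 - 2*m - 6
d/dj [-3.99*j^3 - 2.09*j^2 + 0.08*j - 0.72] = -11.97*j^2 - 4.18*j + 0.08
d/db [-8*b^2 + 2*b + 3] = 2 - 16*b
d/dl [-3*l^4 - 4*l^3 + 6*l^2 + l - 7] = -12*l^3 - 12*l^2 + 12*l + 1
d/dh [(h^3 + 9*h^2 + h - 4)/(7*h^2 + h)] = (7*h^4 + 2*h^3 + 2*h^2 + 56*h + 4)/(h^2*(49*h^2 + 14*h + 1))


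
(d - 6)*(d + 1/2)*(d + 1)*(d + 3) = d^4 - 3*d^3/2 - 22*d^2 - 57*d/2 - 9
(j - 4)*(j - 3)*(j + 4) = j^3 - 3*j^2 - 16*j + 48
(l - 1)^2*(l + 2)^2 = l^4 + 2*l^3 - 3*l^2 - 4*l + 4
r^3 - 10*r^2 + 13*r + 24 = (r - 8)*(r - 3)*(r + 1)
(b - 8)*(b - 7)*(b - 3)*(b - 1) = b^4 - 19*b^3 + 119*b^2 - 269*b + 168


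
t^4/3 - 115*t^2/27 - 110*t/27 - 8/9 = (t/3 + 1)*(t - 4)*(t + 1/3)*(t + 2/3)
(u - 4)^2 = u^2 - 8*u + 16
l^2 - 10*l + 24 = (l - 6)*(l - 4)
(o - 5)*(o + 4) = o^2 - o - 20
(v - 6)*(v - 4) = v^2 - 10*v + 24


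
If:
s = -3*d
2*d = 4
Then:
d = 2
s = -6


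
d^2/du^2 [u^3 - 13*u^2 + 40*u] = 6*u - 26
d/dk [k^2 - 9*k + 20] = 2*k - 9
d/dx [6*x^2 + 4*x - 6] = 12*x + 4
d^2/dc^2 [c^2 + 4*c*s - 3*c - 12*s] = 2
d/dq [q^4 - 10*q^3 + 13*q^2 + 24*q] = 4*q^3 - 30*q^2 + 26*q + 24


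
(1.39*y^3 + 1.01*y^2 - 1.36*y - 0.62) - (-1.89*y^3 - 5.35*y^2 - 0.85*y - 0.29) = 3.28*y^3 + 6.36*y^2 - 0.51*y - 0.33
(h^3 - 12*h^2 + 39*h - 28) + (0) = h^3 - 12*h^2 + 39*h - 28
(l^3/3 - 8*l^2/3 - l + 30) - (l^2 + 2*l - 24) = l^3/3 - 11*l^2/3 - 3*l + 54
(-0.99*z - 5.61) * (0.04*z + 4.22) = -0.0396*z^2 - 4.4022*z - 23.6742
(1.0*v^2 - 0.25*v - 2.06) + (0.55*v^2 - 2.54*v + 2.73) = 1.55*v^2 - 2.79*v + 0.67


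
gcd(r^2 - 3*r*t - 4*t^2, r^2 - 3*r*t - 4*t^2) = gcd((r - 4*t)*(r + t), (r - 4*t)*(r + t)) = r^2 - 3*r*t - 4*t^2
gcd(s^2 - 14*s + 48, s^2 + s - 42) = s - 6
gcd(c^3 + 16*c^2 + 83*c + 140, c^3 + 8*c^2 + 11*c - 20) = c^2 + 9*c + 20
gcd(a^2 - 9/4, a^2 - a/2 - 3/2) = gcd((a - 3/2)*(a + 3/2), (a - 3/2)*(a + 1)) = a - 3/2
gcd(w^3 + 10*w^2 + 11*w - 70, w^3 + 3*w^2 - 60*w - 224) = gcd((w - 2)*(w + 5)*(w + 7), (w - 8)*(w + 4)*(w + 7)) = w + 7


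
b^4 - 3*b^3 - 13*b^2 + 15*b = b*(b - 5)*(b - 1)*(b + 3)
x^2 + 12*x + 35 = (x + 5)*(x + 7)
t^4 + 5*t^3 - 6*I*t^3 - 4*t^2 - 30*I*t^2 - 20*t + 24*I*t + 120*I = (t - 2)*(t + 2)*(t + 5)*(t - 6*I)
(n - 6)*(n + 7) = n^2 + n - 42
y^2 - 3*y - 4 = (y - 4)*(y + 1)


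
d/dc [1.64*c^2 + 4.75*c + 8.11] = 3.28*c + 4.75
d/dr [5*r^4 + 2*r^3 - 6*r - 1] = 20*r^3 + 6*r^2 - 6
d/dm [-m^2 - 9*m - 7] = -2*m - 9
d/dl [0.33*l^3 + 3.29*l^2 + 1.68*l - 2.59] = 0.99*l^2 + 6.58*l + 1.68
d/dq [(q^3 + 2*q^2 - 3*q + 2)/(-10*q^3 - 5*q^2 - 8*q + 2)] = (15*q^4 - 76*q^3 + 35*q^2 + 28*q + 10)/(100*q^6 + 100*q^5 + 185*q^4 + 40*q^3 + 44*q^2 - 32*q + 4)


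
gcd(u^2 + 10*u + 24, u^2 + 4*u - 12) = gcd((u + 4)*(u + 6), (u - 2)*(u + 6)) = u + 6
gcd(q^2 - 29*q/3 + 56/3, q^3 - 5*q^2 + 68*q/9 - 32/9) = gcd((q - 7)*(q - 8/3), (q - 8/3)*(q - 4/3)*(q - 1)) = q - 8/3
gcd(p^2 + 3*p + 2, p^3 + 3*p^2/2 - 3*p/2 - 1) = p + 2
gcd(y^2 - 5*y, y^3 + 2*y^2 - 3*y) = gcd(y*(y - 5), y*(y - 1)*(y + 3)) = y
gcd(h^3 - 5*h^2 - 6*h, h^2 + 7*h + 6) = h + 1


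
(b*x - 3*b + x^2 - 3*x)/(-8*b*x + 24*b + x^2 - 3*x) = (b + x)/(-8*b + x)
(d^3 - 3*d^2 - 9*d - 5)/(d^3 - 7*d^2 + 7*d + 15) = (d + 1)/(d - 3)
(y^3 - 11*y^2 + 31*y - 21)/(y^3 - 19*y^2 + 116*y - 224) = (y^2 - 4*y + 3)/(y^2 - 12*y + 32)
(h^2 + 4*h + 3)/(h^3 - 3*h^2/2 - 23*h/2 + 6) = 2*(h + 1)/(2*h^2 - 9*h + 4)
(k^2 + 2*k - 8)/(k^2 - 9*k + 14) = (k + 4)/(k - 7)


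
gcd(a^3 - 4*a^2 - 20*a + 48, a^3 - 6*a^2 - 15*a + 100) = a + 4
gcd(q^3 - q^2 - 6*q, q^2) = q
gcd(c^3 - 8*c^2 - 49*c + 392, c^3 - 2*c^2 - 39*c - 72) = c - 8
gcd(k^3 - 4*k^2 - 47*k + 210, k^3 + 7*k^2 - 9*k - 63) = k + 7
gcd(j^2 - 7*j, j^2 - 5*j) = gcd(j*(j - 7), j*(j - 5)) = j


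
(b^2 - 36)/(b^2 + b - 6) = (b^2 - 36)/(b^2 + b - 6)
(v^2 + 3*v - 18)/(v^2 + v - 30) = (v - 3)/(v - 5)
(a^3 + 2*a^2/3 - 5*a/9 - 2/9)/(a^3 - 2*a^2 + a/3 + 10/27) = 3*(a + 1)/(3*a - 5)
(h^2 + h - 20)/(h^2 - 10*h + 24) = (h + 5)/(h - 6)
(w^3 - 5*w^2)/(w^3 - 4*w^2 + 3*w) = w*(w - 5)/(w^2 - 4*w + 3)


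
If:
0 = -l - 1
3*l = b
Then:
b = -3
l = -1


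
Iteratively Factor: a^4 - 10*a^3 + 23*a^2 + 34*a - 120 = (a - 4)*(a^3 - 6*a^2 - a + 30) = (a - 4)*(a - 3)*(a^2 - 3*a - 10) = (a - 5)*(a - 4)*(a - 3)*(a + 2)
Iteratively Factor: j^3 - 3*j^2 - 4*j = (j)*(j^2 - 3*j - 4) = j*(j - 4)*(j + 1)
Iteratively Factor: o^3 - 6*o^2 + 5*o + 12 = (o + 1)*(o^2 - 7*o + 12) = (o - 3)*(o + 1)*(o - 4)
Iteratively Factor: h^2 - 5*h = (h - 5)*(h)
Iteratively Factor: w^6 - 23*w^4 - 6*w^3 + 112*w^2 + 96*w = (w + 1)*(w^5 - w^4 - 22*w^3 + 16*w^2 + 96*w) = (w - 3)*(w + 1)*(w^4 + 2*w^3 - 16*w^2 - 32*w) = (w - 4)*(w - 3)*(w + 1)*(w^3 + 6*w^2 + 8*w) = (w - 4)*(w - 3)*(w + 1)*(w + 2)*(w^2 + 4*w) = w*(w - 4)*(w - 3)*(w + 1)*(w + 2)*(w + 4)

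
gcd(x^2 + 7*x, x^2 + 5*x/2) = x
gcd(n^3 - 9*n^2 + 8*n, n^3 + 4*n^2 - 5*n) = n^2 - n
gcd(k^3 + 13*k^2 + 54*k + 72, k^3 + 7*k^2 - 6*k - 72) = k^2 + 10*k + 24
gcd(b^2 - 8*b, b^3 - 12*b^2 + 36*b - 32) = b - 8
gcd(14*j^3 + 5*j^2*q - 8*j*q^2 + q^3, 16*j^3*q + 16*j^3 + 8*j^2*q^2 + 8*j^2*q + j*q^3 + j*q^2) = 1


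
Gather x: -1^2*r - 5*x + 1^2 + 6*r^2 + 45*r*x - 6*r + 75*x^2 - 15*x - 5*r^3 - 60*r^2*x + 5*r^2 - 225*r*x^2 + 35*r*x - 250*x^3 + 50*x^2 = -5*r^3 + 11*r^2 - 7*r - 250*x^3 + x^2*(125 - 225*r) + x*(-60*r^2 + 80*r - 20) + 1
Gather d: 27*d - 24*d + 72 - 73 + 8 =3*d + 7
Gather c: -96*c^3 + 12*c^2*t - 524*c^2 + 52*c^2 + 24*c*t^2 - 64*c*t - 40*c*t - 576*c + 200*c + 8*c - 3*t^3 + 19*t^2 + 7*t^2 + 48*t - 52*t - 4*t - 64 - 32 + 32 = -96*c^3 + c^2*(12*t - 472) + c*(24*t^2 - 104*t - 368) - 3*t^3 + 26*t^2 - 8*t - 64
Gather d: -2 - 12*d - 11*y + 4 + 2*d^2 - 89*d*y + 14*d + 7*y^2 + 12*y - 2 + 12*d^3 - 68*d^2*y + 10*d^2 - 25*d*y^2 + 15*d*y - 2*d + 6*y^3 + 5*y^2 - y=12*d^3 + d^2*(12 - 68*y) + d*(-25*y^2 - 74*y) + 6*y^3 + 12*y^2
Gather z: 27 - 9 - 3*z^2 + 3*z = -3*z^2 + 3*z + 18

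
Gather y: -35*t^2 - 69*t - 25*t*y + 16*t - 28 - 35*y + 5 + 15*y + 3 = -35*t^2 - 53*t + y*(-25*t - 20) - 20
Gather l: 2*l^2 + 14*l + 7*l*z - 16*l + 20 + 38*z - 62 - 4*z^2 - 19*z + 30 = 2*l^2 + l*(7*z - 2) - 4*z^2 + 19*z - 12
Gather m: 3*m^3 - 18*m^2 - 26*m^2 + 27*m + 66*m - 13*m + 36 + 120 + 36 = 3*m^3 - 44*m^2 + 80*m + 192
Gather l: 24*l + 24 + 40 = 24*l + 64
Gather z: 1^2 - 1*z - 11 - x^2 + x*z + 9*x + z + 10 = -x^2 + x*z + 9*x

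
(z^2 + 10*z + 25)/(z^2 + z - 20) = (z + 5)/(z - 4)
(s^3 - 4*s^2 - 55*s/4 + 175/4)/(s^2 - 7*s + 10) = (s^2 + s - 35/4)/(s - 2)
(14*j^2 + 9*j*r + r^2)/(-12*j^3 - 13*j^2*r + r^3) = (14*j^2 + 9*j*r + r^2)/(-12*j^3 - 13*j^2*r + r^3)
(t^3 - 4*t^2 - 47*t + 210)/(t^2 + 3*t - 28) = (t^2 - 11*t + 30)/(t - 4)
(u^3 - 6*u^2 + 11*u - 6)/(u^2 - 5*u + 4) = (u^2 - 5*u + 6)/(u - 4)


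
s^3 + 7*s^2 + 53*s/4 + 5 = (s + 1/2)*(s + 5/2)*(s + 4)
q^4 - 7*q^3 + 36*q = q*(q - 6)*(q - 3)*(q + 2)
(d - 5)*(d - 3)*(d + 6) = d^3 - 2*d^2 - 33*d + 90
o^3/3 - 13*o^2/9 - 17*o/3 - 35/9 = (o/3 + 1/3)*(o - 7)*(o + 5/3)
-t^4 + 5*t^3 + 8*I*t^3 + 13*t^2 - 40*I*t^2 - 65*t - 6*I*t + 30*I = (t - 5)*(t - 6*I)*(I*t + 1)^2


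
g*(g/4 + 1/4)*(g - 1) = g^3/4 - g/4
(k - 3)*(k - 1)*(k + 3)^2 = k^4 + 2*k^3 - 12*k^2 - 18*k + 27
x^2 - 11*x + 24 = (x - 8)*(x - 3)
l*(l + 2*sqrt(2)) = l^2 + 2*sqrt(2)*l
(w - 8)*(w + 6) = w^2 - 2*w - 48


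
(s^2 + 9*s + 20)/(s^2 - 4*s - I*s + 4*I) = (s^2 + 9*s + 20)/(s^2 - 4*s - I*s + 4*I)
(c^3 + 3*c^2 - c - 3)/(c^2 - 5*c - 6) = (c^2 + 2*c - 3)/(c - 6)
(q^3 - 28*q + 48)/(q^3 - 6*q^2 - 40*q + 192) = (q - 2)/(q - 8)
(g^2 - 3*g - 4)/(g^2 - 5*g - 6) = (g - 4)/(g - 6)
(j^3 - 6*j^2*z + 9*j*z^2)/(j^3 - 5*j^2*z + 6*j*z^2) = (-j + 3*z)/(-j + 2*z)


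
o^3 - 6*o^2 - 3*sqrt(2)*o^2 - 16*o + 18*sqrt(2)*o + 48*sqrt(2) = (o - 8)*(o + 2)*(o - 3*sqrt(2))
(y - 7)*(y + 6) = y^2 - y - 42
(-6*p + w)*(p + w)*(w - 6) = -6*p^2*w + 36*p^2 - 5*p*w^2 + 30*p*w + w^3 - 6*w^2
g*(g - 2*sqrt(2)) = g^2 - 2*sqrt(2)*g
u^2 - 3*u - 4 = (u - 4)*(u + 1)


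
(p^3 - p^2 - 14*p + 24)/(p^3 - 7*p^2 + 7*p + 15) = (p^2 + 2*p - 8)/(p^2 - 4*p - 5)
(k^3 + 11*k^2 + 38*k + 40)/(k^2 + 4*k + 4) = (k^2 + 9*k + 20)/(k + 2)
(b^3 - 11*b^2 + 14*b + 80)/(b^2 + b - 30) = (b^2 - 6*b - 16)/(b + 6)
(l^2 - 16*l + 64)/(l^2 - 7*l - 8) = (l - 8)/(l + 1)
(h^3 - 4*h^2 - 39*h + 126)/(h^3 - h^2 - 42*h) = (h - 3)/h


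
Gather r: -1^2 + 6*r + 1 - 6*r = 0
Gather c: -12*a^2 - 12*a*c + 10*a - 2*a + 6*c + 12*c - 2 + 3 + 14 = -12*a^2 + 8*a + c*(18 - 12*a) + 15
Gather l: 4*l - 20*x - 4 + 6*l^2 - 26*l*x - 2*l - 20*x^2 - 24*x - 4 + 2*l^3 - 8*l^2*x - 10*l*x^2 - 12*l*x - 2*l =2*l^3 + l^2*(6 - 8*x) + l*(-10*x^2 - 38*x) - 20*x^2 - 44*x - 8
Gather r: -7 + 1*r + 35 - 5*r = 28 - 4*r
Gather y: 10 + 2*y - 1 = 2*y + 9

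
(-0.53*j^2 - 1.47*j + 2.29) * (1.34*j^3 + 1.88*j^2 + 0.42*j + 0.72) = -0.7102*j^5 - 2.9662*j^4 + 0.0824000000000007*j^3 + 3.3062*j^2 - 0.0966*j + 1.6488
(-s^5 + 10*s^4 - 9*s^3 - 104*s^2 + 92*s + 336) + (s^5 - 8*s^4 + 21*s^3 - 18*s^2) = 2*s^4 + 12*s^3 - 122*s^2 + 92*s + 336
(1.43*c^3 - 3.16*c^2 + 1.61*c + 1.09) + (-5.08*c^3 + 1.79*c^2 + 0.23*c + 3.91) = -3.65*c^3 - 1.37*c^2 + 1.84*c + 5.0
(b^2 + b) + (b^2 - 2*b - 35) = 2*b^2 - b - 35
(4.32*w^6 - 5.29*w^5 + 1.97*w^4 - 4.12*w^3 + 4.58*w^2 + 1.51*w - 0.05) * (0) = 0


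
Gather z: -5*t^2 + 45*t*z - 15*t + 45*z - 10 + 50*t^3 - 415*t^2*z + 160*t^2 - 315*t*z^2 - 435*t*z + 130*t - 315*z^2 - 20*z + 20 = 50*t^3 + 155*t^2 + 115*t + z^2*(-315*t - 315) + z*(-415*t^2 - 390*t + 25) + 10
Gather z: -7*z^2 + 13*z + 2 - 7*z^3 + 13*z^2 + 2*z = -7*z^3 + 6*z^2 + 15*z + 2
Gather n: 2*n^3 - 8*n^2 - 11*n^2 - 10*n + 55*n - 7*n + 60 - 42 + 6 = 2*n^3 - 19*n^2 + 38*n + 24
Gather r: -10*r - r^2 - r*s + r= -r^2 + r*(-s - 9)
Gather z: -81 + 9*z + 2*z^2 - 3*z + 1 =2*z^2 + 6*z - 80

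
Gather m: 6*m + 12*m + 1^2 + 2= 18*m + 3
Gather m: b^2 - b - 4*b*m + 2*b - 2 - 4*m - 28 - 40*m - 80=b^2 + b + m*(-4*b - 44) - 110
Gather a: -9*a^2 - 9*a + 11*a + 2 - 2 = -9*a^2 + 2*a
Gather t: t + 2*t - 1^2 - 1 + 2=3*t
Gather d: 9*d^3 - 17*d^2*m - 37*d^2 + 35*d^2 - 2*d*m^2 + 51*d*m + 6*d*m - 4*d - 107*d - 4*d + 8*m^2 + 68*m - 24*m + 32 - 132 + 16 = 9*d^3 + d^2*(-17*m - 2) + d*(-2*m^2 + 57*m - 115) + 8*m^2 + 44*m - 84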